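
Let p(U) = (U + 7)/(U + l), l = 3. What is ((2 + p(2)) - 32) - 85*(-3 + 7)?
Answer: -1841/5 ≈ -368.20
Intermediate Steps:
p(U) = (7 + U)/(3 + U) (p(U) = (U + 7)/(U + 3) = (7 + U)/(3 + U))
((2 + p(2)) - 32) - 85*(-3 + 7) = ((2 + (7 + 2)/(3 + 2)) - 32) - 85*(-3 + 7) = ((2 + 9/5) - 32) - 85*4 = ((2 + (⅕)*9) - 32) - 85*4 = ((2 + 9/5) - 32) - 340 = (19/5 - 32) - 340 = -141/5 - 340 = -1841/5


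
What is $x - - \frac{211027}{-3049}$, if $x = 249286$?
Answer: $\frac{759861987}{3049} \approx 2.4922 \cdot 10^{5}$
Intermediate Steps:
$x - - \frac{211027}{-3049} = 249286 - - \frac{211027}{-3049} = 249286 - \left(-211027\right) \left(- \frac{1}{3049}\right) = 249286 - \frac{211027}{3049} = \frac{759861987}{3049}$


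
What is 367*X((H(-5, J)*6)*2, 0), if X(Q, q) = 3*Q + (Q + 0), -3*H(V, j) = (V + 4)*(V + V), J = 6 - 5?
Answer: -58720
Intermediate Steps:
J = 1
H(V, j) = -2*V*(4 + V)/3 (H(V, j) = -(V + 4)*(V + V)/3 = -(4 + V)*2*V/3 = -2*V*(4 + V)/3)
X(Q, q) = 4*Q (X(Q, q) = 3*Q + Q = 4*Q)
367*X((H(-5, J)*6)*2, 0) = 367*(4*((-2/3*(-5)*(4 - 5)*6)*2)) = 367*(4*((-2/3*(-5)*(-1)*6)*2)) = 367*(4*(-10/3*6*2)) = 367*(4*(-20*2)) = 367*(4*(-40)) = 367*(-160) = -58720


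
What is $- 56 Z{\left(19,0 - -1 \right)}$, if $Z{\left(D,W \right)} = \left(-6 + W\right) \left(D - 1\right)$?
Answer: $5040$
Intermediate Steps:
$Z{\left(D,W \right)} = \left(-1 + D\right) \left(-6 + W\right)$ ($Z{\left(D,W \right)} = \left(-6 + W\right) \left(-1 + D\right) = \left(-1 + D\right) \left(-6 + W\right)$)
$- 56 Z{\left(19,0 - -1 \right)} = - 56 \left(6 - \left(0 - -1\right) - 114 + 19 \left(0 - -1\right)\right) = - 56 \left(6 - \left(0 + 1\right) - 114 + 19 \left(0 + 1\right)\right) = - 56 \left(6 - 1 - 114 + 19 \cdot 1\right) = - 56 \left(6 - 1 - 114 + 19\right) = \left(-56\right) \left(-90\right) = 5040$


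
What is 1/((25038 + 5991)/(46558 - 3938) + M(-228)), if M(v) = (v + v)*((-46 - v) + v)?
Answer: 42620/894028149 ≈ 4.7672e-5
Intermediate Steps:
M(v) = -92*v (M(v) = (2*v)*(-46) = -92*v)
1/((25038 + 5991)/(46558 - 3938) + M(-228)) = 1/((25038 + 5991)/(46558 - 3938) - 92*(-228)) = 1/(31029/42620 + 20976) = 1/(894028149/42620) = 42620/894028149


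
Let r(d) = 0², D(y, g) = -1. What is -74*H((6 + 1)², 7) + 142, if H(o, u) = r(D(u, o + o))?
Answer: 142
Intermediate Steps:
r(d) = 0
H(o, u) = 0
-74*H((6 + 1)², 7) + 142 = -74*0 + 142 = 0 + 142 = 142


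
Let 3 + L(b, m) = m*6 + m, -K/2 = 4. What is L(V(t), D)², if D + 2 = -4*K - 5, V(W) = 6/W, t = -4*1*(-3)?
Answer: 29584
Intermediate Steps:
K = -8 (K = -2*4 = -8)
t = 12 (t = -4*(-3) = 12)
D = 25 (D = -2 + (-4*(-8) - 5) = -2 + (32 - 5) = -2 + 27 = 25)
L(b, m) = -3 + 7*m (L(b, m) = -3 + (m*6 + m) = -3 + (6*m + m) = -3 + 7*m)
L(V(t), D)² = (-3 + 7*25)² = (-3 + 175)² = 172² = 29584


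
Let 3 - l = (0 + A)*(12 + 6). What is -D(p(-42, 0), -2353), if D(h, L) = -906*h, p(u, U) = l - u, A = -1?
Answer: 57078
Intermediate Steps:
l = 21 (l = 3 - (0 - 1)*(12 + 6) = 3 - (-1)*18 = 3 - 1*(-18) = 3 + 18 = 21)
p(u, U) = 21 - u
-D(p(-42, 0), -2353) = -(-906)*(21 - 1*(-42)) = -(-906)*(21 + 42) = -(-906)*63 = -1*(-57078) = 57078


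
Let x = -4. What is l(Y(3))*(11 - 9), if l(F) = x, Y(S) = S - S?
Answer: -8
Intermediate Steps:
Y(S) = 0
l(F) = -4
l(Y(3))*(11 - 9) = -4*(11 - 9) = -4*2 = -8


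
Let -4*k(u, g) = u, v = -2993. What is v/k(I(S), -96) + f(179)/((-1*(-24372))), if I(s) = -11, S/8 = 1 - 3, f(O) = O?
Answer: -291779615/268092 ≈ -1088.4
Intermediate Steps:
S = -16 (S = 8*(1 - 3) = 8*(-2) = -16)
k(u, g) = -u/4
v/k(I(S), -96) + f(179)/((-1*(-24372))) = -2993/((-¼*(-11))) + 179/((-1*(-24372))) = -2993/11/4 + 179/24372 = -2993*4/11 + 179*(1/24372) = -11972/11 + 179/24372 = -291779615/268092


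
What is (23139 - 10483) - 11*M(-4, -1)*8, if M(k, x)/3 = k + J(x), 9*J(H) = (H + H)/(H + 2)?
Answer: 41312/3 ≈ 13771.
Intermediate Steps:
J(H) = 2*H/(9*(2 + H)) (J(H) = ((H + H)/(H + 2))/9 = ((2*H)/(2 + H))/9 = (2*H/(2 + H))/9 = 2*H/(9*(2 + H)))
M(k, x) = 3*k + 2*x/(3*(2 + x)) (M(k, x) = 3*(k + 2*x/(9*(2 + x))) = 3*k + 2*x/(3*(2 + x)))
(23139 - 10483) - 11*M(-4, -1)*8 = (23139 - 10483) - 11*(2*(-1) + 9*(-4)*(2 - 1))/(3*(2 - 1))*8 = 12656 - 11*(-2 + 9*(-4)*1)/(3*1)*8 = 12656 - 11*(-2 - 36)/3*8 = 12656 - 11*(-38)/3*8 = 12656 - 11*(-38/3)*8 = 12656 + (418/3)*8 = 12656 + 3344/3 = 41312/3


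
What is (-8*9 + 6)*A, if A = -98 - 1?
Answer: 6534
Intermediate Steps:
A = -99
(-8*9 + 6)*A = (-8*9 + 6)*(-99) = (-72 + 6)*(-99) = -66*(-99) = 6534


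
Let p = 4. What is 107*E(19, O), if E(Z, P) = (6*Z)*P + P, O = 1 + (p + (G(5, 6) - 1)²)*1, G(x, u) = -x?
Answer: 504505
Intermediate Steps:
O = 41 (O = 1 + (4 + (-1*5 - 1)²)*1 = 1 + (4 + (-5 - 1)²)*1 = 1 + (4 + (-6)²)*1 = 1 + (4 + 36)*1 = 1 + 40*1 = 1 + 40 = 41)
E(Z, P) = P + 6*P*Z (E(Z, P) = 6*P*Z + P = P + 6*P*Z)
107*E(19, O) = 107*(41*(1 + 6*19)) = 107*(41*(1 + 114)) = 107*(41*115) = 107*4715 = 504505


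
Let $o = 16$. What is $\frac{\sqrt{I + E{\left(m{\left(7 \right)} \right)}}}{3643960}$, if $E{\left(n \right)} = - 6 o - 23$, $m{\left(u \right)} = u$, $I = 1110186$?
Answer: $\frac{\sqrt{1110067}}{3643960} \approx 0.00028914$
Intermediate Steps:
$E{\left(n \right)} = -119$ ($E{\left(n \right)} = \left(-6\right) 16 - 23 = -96 - 23 = -119$)
$\frac{\sqrt{I + E{\left(m{\left(7 \right)} \right)}}}{3643960} = \frac{\sqrt{1110186 - 119}}{3643960} = \sqrt{1110067} \cdot \frac{1}{3643960} = \frac{\sqrt{1110067}}{3643960}$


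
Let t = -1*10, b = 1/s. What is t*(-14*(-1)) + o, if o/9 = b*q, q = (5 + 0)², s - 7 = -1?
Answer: -205/2 ≈ -102.50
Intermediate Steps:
s = 6 (s = 7 - 1 = 6)
b = ⅙ (b = 1/6 = 1*(⅙) = ⅙ ≈ 0.16667)
q = 25 (q = 5² = 25)
o = 75/2 (o = 9*((⅙)*25) = 9*(25/6) = 75/2 ≈ 37.500)
t = -10
t*(-14*(-1)) + o = -(-140)*(-1) + 75/2 = -10*14 + 75/2 = -140 + 75/2 = -205/2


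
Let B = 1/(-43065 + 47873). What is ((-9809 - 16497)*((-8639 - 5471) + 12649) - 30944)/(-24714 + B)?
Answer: -184637402576/118824911 ≈ -1553.9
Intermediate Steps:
B = 1/4808 ≈ 0.00020799
((-9809 - 16497)*((-8639 - 5471) + 12649) - 30944)/(-24714 + B) = ((-9809 - 16497)*((-8639 - 5471) + 12649) - 30944)/(-24714 + 1/4808) = (-26306*(-14110 + 12649) - 30944)/(-118824911/4808) = (-26306*(-1461) - 30944)*(-4808/118824911) = (38433066 - 30944)*(-4808/118824911) = 38402122*(-4808/118824911) = -184637402576/118824911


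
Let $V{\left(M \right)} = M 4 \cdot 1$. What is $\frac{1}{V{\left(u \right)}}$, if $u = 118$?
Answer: $\frac{1}{472} \approx 0.0021186$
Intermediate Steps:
$V{\left(M \right)} = 4 M$ ($V{\left(M \right)} = 4 M 1 = 4 M$)
$\frac{1}{V{\left(u \right)}} = \frac{1}{4 \cdot 118} = \frac{1}{472}$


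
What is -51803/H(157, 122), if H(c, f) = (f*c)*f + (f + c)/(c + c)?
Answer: -16266142/733751711 ≈ -0.022168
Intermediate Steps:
H(c, f) = c*f² + (c + f)/(2*c) (H(c, f) = (c*f)*f + (c + f)/((2*c)) = c*f² + (c + f)*(1/(2*c)) = c*f² + (c + f)/(2*c))
-51803/H(157, 122) = -51803/(½ + 157*122² + (½)*122/157) = -51803/(½ + 157*14884 + (½)*122*(1/157)) = -51803/(½ + 2336788 + 61/157) = -51803/733751711/314 = -51803*314/733751711 = -16266142/733751711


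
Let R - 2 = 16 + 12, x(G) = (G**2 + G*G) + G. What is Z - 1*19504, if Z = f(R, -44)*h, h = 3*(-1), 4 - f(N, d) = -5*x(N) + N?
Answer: -46876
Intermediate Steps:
x(G) = G + 2*G**2 (x(G) = (G**2 + G**2) + G = 2*G**2 + G = G + 2*G**2)
R = 30 (R = 2 + (16 + 12) = 2 + 28 = 30)
f(N, d) = 4 - N + 5*N*(1 + 2*N) (f(N, d) = 4 - (-5*N*(1 + 2*N) + N) = 4 - (N - 5*N*(1 + 2*N)) = 4 + (-N + 5*N*(1 + 2*N)) = 4 - N + 5*N*(1 + 2*N))
h = -3
Z = -27372 (Z = (4 + 4*30 + 10*30**2)*(-3) = (4 + 120 + 10*900)*(-3) = (4 + 120 + 9000)*(-3) = 9124*(-3) = -27372)
Z - 1*19504 = -27372 - 1*19504 = -27372 - 19504 = -46876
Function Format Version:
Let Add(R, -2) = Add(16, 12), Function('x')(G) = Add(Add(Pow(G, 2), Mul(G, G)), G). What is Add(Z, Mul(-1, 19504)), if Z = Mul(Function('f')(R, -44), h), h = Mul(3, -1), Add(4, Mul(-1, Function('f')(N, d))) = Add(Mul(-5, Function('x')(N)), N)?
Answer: -46876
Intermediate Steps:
Function('x')(G) = Add(G, Mul(2, Pow(G, 2))) (Function('x')(G) = Add(Add(Pow(G, 2), Pow(G, 2)), G) = Add(Mul(2, Pow(G, 2)), G) = Add(G, Mul(2, Pow(G, 2))))
R = 30 (R = Add(2, Add(16, 12)) = Add(2, 28) = 30)
Function('f')(N, d) = Add(4, Mul(-1, N), Mul(5, N, Add(1, Mul(2, N)))) (Function('f')(N, d) = Add(4, Mul(-1, Add(Mul(-5, Mul(N, Add(1, Mul(2, N)))), N))) = Add(4, Mul(-1, Add(Mul(-5, N, Add(1, Mul(2, N))), N))) = Add(4, Mul(-1, Add(N, Mul(-5, N, Add(1, Mul(2, N)))))) = Add(4, Add(Mul(-1, N), Mul(5, N, Add(1, Mul(2, N))))) = Add(4, Mul(-1, N), Mul(5, N, Add(1, Mul(2, N)))))
h = -3
Z = -27372 (Z = Mul(Add(4, Mul(4, 30), Mul(10, Pow(30, 2))), -3) = Mul(Add(4, 120, Mul(10, 900)), -3) = Mul(Add(4, 120, 9000), -3) = Mul(9124, -3) = -27372)
Add(Z, Mul(-1, 19504)) = Add(-27372, Mul(-1, 19504)) = Add(-27372, -19504) = -46876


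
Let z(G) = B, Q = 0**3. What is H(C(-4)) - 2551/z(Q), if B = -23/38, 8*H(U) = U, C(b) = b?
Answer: 193853/46 ≈ 4214.2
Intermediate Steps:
Q = 0
H(U) = U/8
B = -23/38 (B = -23*1/38 = -23/38 ≈ -0.60526)
z(G) = -23/38
H(C(-4)) - 2551/z(Q) = (1/8)*(-4) - 2551/(-23/38) = -1/2 - 2551*(-38)/23 = -1/2 - 1*(-96938/23) = -1/2 + 96938/23 = 193853/46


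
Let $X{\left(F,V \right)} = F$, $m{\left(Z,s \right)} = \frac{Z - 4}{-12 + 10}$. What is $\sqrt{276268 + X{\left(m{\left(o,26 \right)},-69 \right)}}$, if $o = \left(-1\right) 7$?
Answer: $\frac{\sqrt{1105094}}{2} \approx 525.62$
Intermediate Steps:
$o = -7$
$m{\left(Z,s \right)} = 2 - \frac{Z}{2}$ ($m{\left(Z,s \right)} = \frac{-4 + Z}{-2} = \left(-4 + Z\right) \left(- \frac{1}{2}\right) = 2 - \frac{Z}{2}$)
$\sqrt{276268 + X{\left(m{\left(o,26 \right)},-69 \right)}} = \sqrt{276268 + \left(2 - - \frac{7}{2}\right)} = \sqrt{276268 + \left(2 + \frac{7}{2}\right)} = \sqrt{276268 + \frac{11}{2}} = \sqrt{\frac{552547}{2}} = \frac{\sqrt{1105094}}{2}$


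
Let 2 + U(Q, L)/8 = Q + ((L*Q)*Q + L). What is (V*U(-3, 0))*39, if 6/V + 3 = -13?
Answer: 585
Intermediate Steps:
V = -3/8 (V = 6/(-3 - 13) = 6/(-16) = 6*(-1/16) = -3/8 ≈ -0.37500)
U(Q, L) = -16 + 8*L + 8*Q + 8*L*Q**2 (U(Q, L) = -16 + 8*(Q + ((L*Q)*Q + L)) = -16 + 8*(Q + (L*Q**2 + L)) = -16 + 8*(Q + (L + L*Q**2)) = -16 + 8*(L + Q + L*Q**2) = -16 + (8*L + 8*Q + 8*L*Q**2) = -16 + 8*L + 8*Q + 8*L*Q**2)
(V*U(-3, 0))*39 = -3*(-16 + 8*0 + 8*(-3) + 8*0*(-3)**2)/8*39 = -3*(-16 + 0 - 24 + 8*0*9)/8*39 = -3*(-16 + 0 - 24 + 0)/8*39 = -3/8*(-40)*39 = 15*39 = 585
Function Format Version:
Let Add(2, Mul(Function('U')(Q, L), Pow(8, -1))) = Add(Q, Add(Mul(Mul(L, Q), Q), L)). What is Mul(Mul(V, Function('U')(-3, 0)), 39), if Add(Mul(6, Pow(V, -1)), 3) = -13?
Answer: 585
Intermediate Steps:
V = Rational(-3, 8) (V = Mul(6, Pow(Add(-3, -13), -1)) = Mul(6, Pow(-16, -1)) = Mul(6, Rational(-1, 16)) = Rational(-3, 8) ≈ -0.37500)
Function('U')(Q, L) = Add(-16, Mul(8, L), Mul(8, Q), Mul(8, L, Pow(Q, 2))) (Function('U')(Q, L) = Add(-16, Mul(8, Add(Q, Add(Mul(Mul(L, Q), Q), L)))) = Add(-16, Mul(8, Add(Q, Add(Mul(L, Pow(Q, 2)), L)))) = Add(-16, Mul(8, Add(Q, Add(L, Mul(L, Pow(Q, 2)))))) = Add(-16, Mul(8, Add(L, Q, Mul(L, Pow(Q, 2))))) = Add(-16, Add(Mul(8, L), Mul(8, Q), Mul(8, L, Pow(Q, 2)))) = Add(-16, Mul(8, L), Mul(8, Q), Mul(8, L, Pow(Q, 2))))
Mul(Mul(V, Function('U')(-3, 0)), 39) = Mul(Mul(Rational(-3, 8), Add(-16, Mul(8, 0), Mul(8, -3), Mul(8, 0, Pow(-3, 2)))), 39) = Mul(Mul(Rational(-3, 8), Add(-16, 0, -24, Mul(8, 0, 9))), 39) = Mul(Mul(Rational(-3, 8), Add(-16, 0, -24, 0)), 39) = Mul(Mul(Rational(-3, 8), -40), 39) = Mul(15, 39) = 585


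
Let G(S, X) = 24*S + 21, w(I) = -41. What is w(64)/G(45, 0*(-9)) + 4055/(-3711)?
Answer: -1538902/1361937 ≈ -1.1299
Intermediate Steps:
G(S, X) = 21 + 24*S
w(64)/G(45, 0*(-9)) + 4055/(-3711) = -41/(21 + 24*45) + 4055/(-3711) = -41/(21 + 1080) + 4055*(-1/3711) = -41/1101 - 4055/3711 = -1538902/1361937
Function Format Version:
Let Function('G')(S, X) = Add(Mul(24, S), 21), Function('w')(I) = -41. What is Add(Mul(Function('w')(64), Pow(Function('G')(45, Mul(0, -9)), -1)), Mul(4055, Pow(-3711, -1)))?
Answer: Rational(-1538902, 1361937) ≈ -1.1299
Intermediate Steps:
Function('G')(S, X) = Add(21, Mul(24, S))
Add(Mul(Function('w')(64), Pow(Function('G')(45, Mul(0, -9)), -1)), Mul(4055, Pow(-3711, -1))) = Add(Mul(-41, Pow(Add(21, Mul(24, 45)), -1)), Mul(4055, Pow(-3711, -1))) = Add(Mul(-41, Pow(Add(21, 1080), -1)), Mul(4055, Rational(-1, 3711))) = Add(Mul(-41, Pow(1101, -1)), Rational(-4055, 3711)) = Add(Mul(-41, Rational(1, 1101)), Rational(-4055, 3711)) = Add(Rational(-41, 1101), Rational(-4055, 3711)) = Rational(-1538902, 1361937)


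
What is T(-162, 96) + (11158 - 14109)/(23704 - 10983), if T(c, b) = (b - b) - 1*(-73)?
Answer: 925682/12721 ≈ 72.768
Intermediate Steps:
T(c, b) = 73 (T(c, b) = 0 + 73 = 73)
T(-162, 96) + (11158 - 14109)/(23704 - 10983) = 73 + (11158 - 14109)/(23704 - 10983) = 73 - 2951/12721 = 925682/12721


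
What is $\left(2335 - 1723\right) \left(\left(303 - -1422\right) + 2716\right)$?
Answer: $2717892$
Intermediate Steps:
$\left(2335 - 1723\right) \left(\left(303 - -1422\right) + 2716\right) = 612 \left(\left(303 + 1422\right) + 2716\right) = 612 \left(1725 + 2716\right) = 612 \cdot 4441 = 2717892$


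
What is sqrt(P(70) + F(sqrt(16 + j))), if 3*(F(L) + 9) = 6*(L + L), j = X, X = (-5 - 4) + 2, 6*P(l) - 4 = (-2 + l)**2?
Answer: sqrt(6969)/3 ≈ 27.827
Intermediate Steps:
P(l) = 2/3 + (-2 + l)**2/6
X = -7 (X = -9 + 2 = -7)
j = -7
F(L) = -9 + 4*L (F(L) = -9 + (6*(L + L))/3 = -9 + (6*(2*L))/3 = -9 + (12*L)/3 = -9 + 4*L)
sqrt(P(70) + F(sqrt(16 + j))) = sqrt((2/3 + (-2 + 70)**2/6) + (-9 + 4*sqrt(16 - 7))) = sqrt((2/3 + (1/6)*68**2) + (-9 + 4*sqrt(9))) = sqrt((2/3 + (1/6)*4624) + (-9 + 4*3)) = sqrt((2/3 + 2312/3) + (-9 + 12)) = sqrt(2314/3 + 3) = sqrt(2323/3) = sqrt(6969)/3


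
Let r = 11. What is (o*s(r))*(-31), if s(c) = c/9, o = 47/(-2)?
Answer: 16027/18 ≈ 890.39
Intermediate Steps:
o = -47/2 (o = 47*(-½) = -47/2 ≈ -23.500)
s(c) = c/9 (s(c) = c*(⅑) = c/9)
(o*s(r))*(-31) = -47*11/18*(-31) = -47/2*11/9*(-31) = -517/18*(-31) = 16027/18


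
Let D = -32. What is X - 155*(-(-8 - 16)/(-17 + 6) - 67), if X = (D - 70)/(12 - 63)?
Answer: 117977/11 ≈ 10725.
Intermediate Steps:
X = 2 (X = (-32 - 70)/(12 - 63) = -102/(-51) = -102*(-1/51) = 2)
X - 155*(-(-8 - 16)/(-17 + 6) - 67) = 2 - 155*(-(-8 - 16)/(-17 + 6) - 67) = 2 - 155*(-(-24)/(-11) - 67) = 2 - 155*(-(-24)*(-1)/11 - 67) = 2 - 155*(-1*24/11 - 67) = 2 - 155*(-24/11 - 67) = 2 - 155*(-761/11) = 2 + 117955/11 = 117977/11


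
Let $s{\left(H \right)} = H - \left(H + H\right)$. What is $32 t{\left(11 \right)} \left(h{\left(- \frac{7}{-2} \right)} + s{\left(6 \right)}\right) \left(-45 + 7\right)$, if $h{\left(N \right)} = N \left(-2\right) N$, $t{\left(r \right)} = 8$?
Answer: $296704$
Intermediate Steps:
$s{\left(H \right)} = - H$ ($s{\left(H \right)} = H - 2 H = - H$)
$h{\left(N \right)} = - 2 N^{2}$ ($h{\left(N \right)} = - 2 N N = - 2 N^{2}$)
$32 t{\left(11 \right)} \left(h{\left(- \frac{7}{-2} \right)} + s{\left(6 \right)}\right) \left(-45 + 7\right) = 32 \cdot 8 \left(- 2 \left(- \frac{7}{-2}\right)^{2} - 6\right) \left(-45 + 7\right) = 256 \left(- 2 \left(\left(-7\right) \left(- \frac{1}{2}\right)\right)^{2} - 6\right) \left(-38\right) = 256 \left(- 2 \left(\frac{7}{2}\right)^{2} - 6\right) \left(-38\right) = 256 \left(\left(-2\right) \frac{49}{4} - 6\right) \left(-38\right) = 256 \left(- \frac{49}{2} - 6\right) \left(-38\right) = 256 \left(\left(- \frac{61}{2}\right) \left(-38\right)\right) = 256 \cdot 1159 = 296704$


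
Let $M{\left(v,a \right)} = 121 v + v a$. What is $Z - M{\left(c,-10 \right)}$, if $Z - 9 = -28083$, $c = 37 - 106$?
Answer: $-20415$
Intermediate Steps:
$c = -69$
$Z = -28074$ ($Z = 9 - 28083 = -28074$)
$M{\left(v,a \right)} = 121 v + a v$
$Z - M{\left(c,-10 \right)} = -28074 - - 69 \left(121 - 10\right) = -28074 - \left(-69\right) 111 = -28074 - -7659 = -28074 + 7659 = -20415$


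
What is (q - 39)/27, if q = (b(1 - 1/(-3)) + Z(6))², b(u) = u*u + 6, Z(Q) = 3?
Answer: 6250/2187 ≈ 2.8578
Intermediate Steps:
b(u) = 6 + u² (b(u) = u² + 6 = 6 + u²)
q = 9409/81 (q = ((6 + (1 - 1/(-3))²) + 3)² = ((6 + (1 - 1*(-⅓))²) + 3)² = ((6 + (1 + ⅓)²) + 3)² = ((6 + (4/3)²) + 3)² = ((6 + 16/9) + 3)² = (70/9 + 3)² = (97/9)² = 9409/81 ≈ 116.16)
(q - 39)/27 = (9409/81 - 39)/27 = (6250/81)*(1/27) = 6250/2187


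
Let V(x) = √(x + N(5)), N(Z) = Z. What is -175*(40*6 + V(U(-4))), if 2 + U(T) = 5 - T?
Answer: -42000 - 350*√3 ≈ -42606.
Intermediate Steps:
U(T) = 3 - T (U(T) = -2 + (5 - T) = 3 - T)
V(x) = √(5 + x) (V(x) = √(x + 5) = √(5 + x))
-175*(40*6 + V(U(-4))) = -175*(40*6 + √(5 + (3 - 1*(-4)))) = -175*(240 + √(5 + (3 + 4))) = -175*(240 + √(5 + 7)) = -175*(240 + √12) = -175*(240 + 2*√3) = -42000 - 350*√3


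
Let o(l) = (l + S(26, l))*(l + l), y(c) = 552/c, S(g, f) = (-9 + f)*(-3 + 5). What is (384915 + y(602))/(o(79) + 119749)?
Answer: 115859691/46459651 ≈ 2.4938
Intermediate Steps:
S(g, f) = -18 + 2*f (S(g, f) = (-9 + f)*2 = -18 + 2*f)
o(l) = 2*l*(-18 + 3*l) (o(l) = (l + (-18 + 2*l))*(l + l) = (-18 + 3*l)*(2*l) = 2*l*(-18 + 3*l))
(384915 + y(602))/(o(79) + 119749) = (384915 + 552/602)/(6*79*(-6 + 79) + 119749) = (384915 + 552*(1/602))/(6*79*73 + 119749) = (384915 + 276/301)/(34602 + 119749) = (115859691/301)/154351 = (115859691/301)*(1/154351) = 115859691/46459651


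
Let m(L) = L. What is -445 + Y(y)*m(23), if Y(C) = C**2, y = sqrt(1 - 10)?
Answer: -652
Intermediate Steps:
y = 3*I (y = sqrt(-9) = 3*I ≈ 3.0*I)
-445 + Y(y)*m(23) = -445 + (3*I)**2*23 = -445 - 9*23 = -445 - 207 = -652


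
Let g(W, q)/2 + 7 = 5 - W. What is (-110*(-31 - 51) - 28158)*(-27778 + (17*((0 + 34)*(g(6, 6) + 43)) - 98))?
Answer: 234823260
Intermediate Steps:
g(W, q) = -4 - 2*W (g(W, q) = -14 + 2*(5 - W) = -14 + (10 - 2*W) = -4 - 2*W)
(-110*(-31 - 51) - 28158)*(-27778 + (17*((0 + 34)*(g(6, 6) + 43)) - 98)) = (-110*(-31 - 51) - 28158)*(-27778 + (17*((0 + 34)*((-4 - 2*6) + 43)) - 98)) = (-110*(-82) - 28158)*(-27778 + (17*(34*((-4 - 12) + 43)) - 98)) = (9020 - 28158)*(-27778 + (17*(34*(-16 + 43)) - 98)) = -19138*(-27778 + (17*(34*27) - 98)) = -19138*(-27778 + (17*918 - 98)) = -19138*(-27778 + (15606 - 98)) = -19138*(-27778 + 15508) = -19138*(-12270) = 234823260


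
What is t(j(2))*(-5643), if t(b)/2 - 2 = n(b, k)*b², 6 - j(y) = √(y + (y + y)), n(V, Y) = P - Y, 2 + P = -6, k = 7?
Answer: 7087608 - 2031480*√6 ≈ 2.1115e+6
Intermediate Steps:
P = -8 (P = -2 - 6 = -8)
n(V, Y) = -8 - Y
j(y) = 6 - √3*√y (j(y) = 6 - √(y + (y + y)) = 6 - √(y + 2*y) = 6 - √(3*y) = 6 - √3*√y)
t(b) = 4 - 30*b² (t(b) = 4 + 2*((-8 - 1*7)*b²) = 4 + 2*((-8 - 7)*b²) = 4 + 2*(-15*b²) = 4 - 30*b²)
t(j(2))*(-5643) = (4 - 30*(6 - √3*√2)²)*(-5643) = (4 - 30*(6 - √6)²)*(-5643) = -22572 + 169290*(6 - √6)²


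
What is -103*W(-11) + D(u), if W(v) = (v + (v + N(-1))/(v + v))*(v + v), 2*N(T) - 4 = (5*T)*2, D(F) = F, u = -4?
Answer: -23488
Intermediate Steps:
N(T) = 2 + 5*T (N(T) = 2 + ((5*T)*2)/2 = 2 + (10*T)/2 = 2 + 5*T)
W(v) = 2*v*(v + (-3 + v)/(2*v)) (W(v) = (v + (v + (2 + 5*(-1)))/(v + v))*(v + v) = (v + (v + (2 - 5))/((2*v)))*(2*v) = (v + (v - 3)*(1/(2*v)))*(2*v) = (v + (-3 + v)*(1/(2*v)))*(2*v) = (v + (-3 + v)/(2*v))*(2*v) = 2*v*(v + (-3 + v)/(2*v)))
-103*W(-11) + D(u) = -103*(-3 - 11 + 2*(-11)²) - 4 = -103*(-3 - 11 + 2*121) - 4 = -103*(-3 - 11 + 242) - 4 = -103*228 - 4 = -23484 - 4 = -23488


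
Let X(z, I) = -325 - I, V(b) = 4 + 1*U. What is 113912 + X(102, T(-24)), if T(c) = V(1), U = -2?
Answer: 113585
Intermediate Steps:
V(b) = 2 (V(b) = 4 + 1*(-2) = 4 - 2 = 2)
T(c) = 2
113912 + X(102, T(-24)) = 113912 + (-325 - 1*2) = 113912 + (-325 - 2) = 113912 - 327 = 113585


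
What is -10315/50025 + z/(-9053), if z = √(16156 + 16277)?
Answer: -2063/10005 - √32433/9053 ≈ -0.22609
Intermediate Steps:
z = √32433 ≈ 180.09
-10315/50025 + z/(-9053) = -10315/50025 + √32433/(-9053) = -10315*1/50025 + √32433*(-1/9053) = -2063/10005 - √32433/9053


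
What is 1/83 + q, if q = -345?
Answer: -28634/83 ≈ -344.99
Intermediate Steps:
1/83 + q = 1/83 - 345 = -28634/83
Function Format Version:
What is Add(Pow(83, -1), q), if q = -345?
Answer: Rational(-28634, 83) ≈ -344.99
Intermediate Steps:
Add(Pow(83, -1), q) = Add(Pow(83, -1), -345) = Add(Rational(1, 83), -345) = Rational(-28634, 83)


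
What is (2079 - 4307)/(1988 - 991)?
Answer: -2228/997 ≈ -2.2347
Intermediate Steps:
(2079 - 4307)/(1988 - 991) = -2228/997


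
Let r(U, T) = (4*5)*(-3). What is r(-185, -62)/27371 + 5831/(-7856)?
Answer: -160071661/215026576 ≈ -0.74443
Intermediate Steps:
r(U, T) = -60 (r(U, T) = 20*(-3) = -60)
r(-185, -62)/27371 + 5831/(-7856) = -60/27371 + 5831/(-7856) = -60*1/27371 + 5831*(-1/7856) = -60/27371 - 5831/7856 = -160071661/215026576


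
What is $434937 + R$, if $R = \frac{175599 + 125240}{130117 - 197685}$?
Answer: $\frac{29387522377}{67568} \approx 4.3493 \cdot 10^{5}$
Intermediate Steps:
$R = - \frac{300839}{67568}$ ($R = \frac{300839}{-67568} = 300839 \left(- \frac{1}{67568}\right) = - \frac{300839}{67568} \approx -4.4524$)
$434937 + R = 434937 - \frac{300839}{67568} = \frac{29387522377}{67568}$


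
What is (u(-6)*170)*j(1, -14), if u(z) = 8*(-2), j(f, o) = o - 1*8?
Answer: 59840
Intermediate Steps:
j(f, o) = -8 + o (j(f, o) = o - 8 = -8 + o)
u(z) = -16
(u(-6)*170)*j(1, -14) = (-16*170)*(-8 - 14) = -2720*(-22) = 59840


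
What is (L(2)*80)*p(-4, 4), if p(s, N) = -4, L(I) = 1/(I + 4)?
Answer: -160/3 ≈ -53.333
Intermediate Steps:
L(I) = 1/(4 + I)
(L(2)*80)*p(-4, 4) = (80/(4 + 2))*(-4) = (80/6)*(-4) = ((1/6)*80)*(-4) = (40/3)*(-4) = -160/3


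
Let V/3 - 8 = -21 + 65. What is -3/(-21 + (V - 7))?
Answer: -3/128 ≈ -0.023438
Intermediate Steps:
V = 156 (V = 24 + 3*(-21 + 65) = 24 + 3*44 = 24 + 132 = 156)
-3/(-21 + (V - 7)) = -3/(-21 + (156 - 7)) = -3/(-21 + 149) = -3/128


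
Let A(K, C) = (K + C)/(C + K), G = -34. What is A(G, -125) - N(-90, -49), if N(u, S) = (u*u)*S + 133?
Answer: 396768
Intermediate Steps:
N(u, S) = 133 + S*u² (N(u, S) = u²*S + 133 = S*u² + 133 = 133 + S*u²)
A(K, C) = 1 (A(K, C) = (C + K)/(C + K) = 1)
A(G, -125) - N(-90, -49) = 1 - (133 - 49*(-90)²) = 1 - (133 - 49*8100) = 1 - (133 - 396900) = 1 - 1*(-396767) = 1 + 396767 = 396768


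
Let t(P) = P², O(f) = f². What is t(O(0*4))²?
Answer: 0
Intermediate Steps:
t(O(0*4))² = (((0*4)²)²)² = ((0²)²)² = (0²)² = 0² = 0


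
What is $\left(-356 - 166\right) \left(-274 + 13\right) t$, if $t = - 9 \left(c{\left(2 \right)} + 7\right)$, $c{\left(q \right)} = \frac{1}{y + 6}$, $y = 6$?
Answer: $- \frac{17370855}{2} \approx -8.6854 \cdot 10^{6}$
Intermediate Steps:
$c{\left(q \right)} = \frac{1}{12}$ ($c{\left(q \right)} = \frac{1}{6 + 6} = \frac{1}{12}$)
$t = - \frac{255}{4}$ ($t = - 9 \left(\frac{1}{12} + 7\right) = \left(-9\right) \frac{85}{12} = - \frac{255}{4} \approx -63.75$)
$\left(-356 - 166\right) \left(-274 + 13\right) t = \left(-356 - 166\right) \left(-274 + 13\right) \left(- \frac{255}{4}\right) = \left(-522\right) \left(-261\right) \left(- \frac{255}{4}\right) = 136242 \left(- \frac{255}{4}\right) = - \frac{17370855}{2}$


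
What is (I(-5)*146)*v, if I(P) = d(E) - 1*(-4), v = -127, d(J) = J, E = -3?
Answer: -18542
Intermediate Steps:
I(P) = 1 (I(P) = -3 - 1*(-4) = -3 + 4 = 1)
(I(-5)*146)*v = (1*146)*(-127) = 146*(-127) = -18542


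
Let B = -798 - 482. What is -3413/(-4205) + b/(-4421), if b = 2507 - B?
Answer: -835462/18590305 ≈ -0.044941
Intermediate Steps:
B = -1280
b = 3787 (b = 2507 - 1*(-1280) = 2507 + 1280 = 3787)
-3413/(-4205) + b/(-4421) = -3413/(-4205) + 3787/(-4421) = -3413*(-1/4205) + 3787*(-1/4421) = 3413/4205 - 3787/4421 = -835462/18590305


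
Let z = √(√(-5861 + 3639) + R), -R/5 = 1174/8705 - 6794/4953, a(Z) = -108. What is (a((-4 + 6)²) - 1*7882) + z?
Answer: -7990 + √(459847498166004 + 74359112587929*I*√2222)/8623173 ≈ -7984.8 + 4.5474*I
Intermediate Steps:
R = 53326948/8623173 (R = -5*(1174/8705 - 6794/4953) = -5*(-53326948/43115865) = 53326948/8623173 ≈ 6.1841)
z = √(53326948/8623173 + I*√2222) (z = √(√(-5861 + 3639) + 53326948/8623173) = √(√(-2222) + 53326948/8623173) = √(I*√2222 + 53326948/8623173) = √(53326948/8623173 + I*√2222) ≈ 5.183 + 4.5474*I)
(a((-4 + 6)²) - 1*7882) + z = (-108 - 1*7882) + √(459847498166004 + 74359112587929*I*√2222)/8623173 = (-108 - 7882) + √(459847498166004 + 74359112587929*I*√2222)/8623173 = -7990 + √(459847498166004 + 74359112587929*I*√2222)/8623173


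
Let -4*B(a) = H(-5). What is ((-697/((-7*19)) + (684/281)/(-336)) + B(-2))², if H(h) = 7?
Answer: 67790974689/5586964516 ≈ 12.134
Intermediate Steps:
B(a) = -7/4 (B(a) = -¼*7 = -7/4)
((-697/((-7*19)) + (684/281)/(-336)) + B(-2))² = ((-697/((-7*19)) + (684/281)/(-336)) - 7/4)² = ((-697/(-133) + (684*(1/281))*(-1/336)) - 7/4)² = ((-697*(-1/133) + (684/281)*(-1/336)) - 7/4)² = ((697/133 - 57/7868) - 7/4)² = (782345/149492 - 7/4)² = (260367/74746)² = 67790974689/5586964516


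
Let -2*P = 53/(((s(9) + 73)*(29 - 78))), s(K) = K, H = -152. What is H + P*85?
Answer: -1216967/8036 ≈ -151.44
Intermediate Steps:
P = 53/8036 (P = -53/(2*((9 + 73)*(29 - 78))) = -53/(2*(82*(-49))) = -53/(2*(-4018)) = -53*(-1)/(2*4018) = -½*(-53/4018) = 53/8036 ≈ 0.0065953)
H + P*85 = -152 + (53/8036)*85 = -152 + 4505/8036 = -1216967/8036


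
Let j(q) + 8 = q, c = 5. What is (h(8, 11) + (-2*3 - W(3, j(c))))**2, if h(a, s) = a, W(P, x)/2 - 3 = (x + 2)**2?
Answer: 36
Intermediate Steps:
j(q) = -8 + q
W(P, x) = 6 + 2*(2 + x)**2 (W(P, x) = 6 + 2*(x + 2)**2 = 6 + 2*(2 + x)**2)
(h(8, 11) + (-2*3 - W(3, j(c))))**2 = (8 + (-2*3 - (6 + 2*(2 + (-8 + 5))**2)))**2 = (8 + (-6 - (6 + 2*(2 - 3)**2)))**2 = (8 + (-6 - (6 + 2*(-1)**2)))**2 = (8 + (-6 - (6 + 2*1)))**2 = (8 + (-6 - (6 + 2)))**2 = (8 + (-6 - 1*8))**2 = (8 + (-6 - 8))**2 = (8 - 14)**2 = (-6)**2 = 36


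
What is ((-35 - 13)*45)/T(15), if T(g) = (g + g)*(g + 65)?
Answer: -9/10 ≈ -0.90000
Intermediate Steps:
T(g) = 2*g*(65 + g) (T(g) = (2*g)*(65 + g) = 2*g*(65 + g))
((-35 - 13)*45)/T(15) = ((-35 - 13)*45)/((2*15*(65 + 15))) = (-48*45)/((2*15*80)) = -2160/2400 = -2160*1/2400 = -9/10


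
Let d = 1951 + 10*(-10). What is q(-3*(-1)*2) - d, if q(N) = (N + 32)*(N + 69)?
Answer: 999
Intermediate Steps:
q(N) = (32 + N)*(69 + N)
d = 1851 (d = 1951 - 100 = 1851)
q(-3*(-1)*2) - d = (2208 + (-3*(-1)*2)² + 101*(-3*(-1)*2)) - 1*1851 = (2208 + (3*2)² + 101*(3*2)) - 1851 = (2208 + 6² + 101*6) - 1851 = (2208 + 36 + 606) - 1851 = 2850 - 1851 = 999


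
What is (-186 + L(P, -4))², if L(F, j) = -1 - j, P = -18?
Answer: 33489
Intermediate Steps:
(-186 + L(P, -4))² = (-186 + (-1 - 1*(-4)))² = (-186 + (-1 + 4))² = (-186 + 3)² = (-183)² = 33489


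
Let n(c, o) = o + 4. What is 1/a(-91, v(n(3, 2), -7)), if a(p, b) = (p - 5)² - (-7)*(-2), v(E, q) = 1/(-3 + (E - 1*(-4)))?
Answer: 1/9202 ≈ 0.00010867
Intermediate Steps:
n(c, o) = 4 + o
v(E, q) = 1/(1 + E) (v(E, q) = 1/(-3 + (E + 4)) = 1/(-3 + (4 + E)) = 1/(1 + E))
a(p, b) = -14 + (-5 + p)² (a(p, b) = (-5 + p)² - 1*14 = (-5 + p)² - 14 = -14 + (-5 + p)²)
1/a(-91, v(n(3, 2), -7)) = 1/(-14 + (-5 - 91)²) = 1/(-14 + (-96)²) = 1/(-14 + 9216) = 1/9202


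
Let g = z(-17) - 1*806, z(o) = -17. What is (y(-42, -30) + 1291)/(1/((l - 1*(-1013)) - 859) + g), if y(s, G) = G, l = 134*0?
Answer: -194194/126741 ≈ -1.5322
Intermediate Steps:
l = 0
g = -823 (g = -17 - 1*806 = -17 - 806 = -823)
(y(-42, -30) + 1291)/(1/((l - 1*(-1013)) - 859) + g) = (-30 + 1291)/(1/((0 - 1*(-1013)) - 859) - 823) = 1261/(1/((0 + 1013) - 859) - 823) = 1261/(1/(1013 - 859) - 823) = 1261/(1/154 - 823) = 1261/(-126741/154) = 1261*(-154/126741) = -194194/126741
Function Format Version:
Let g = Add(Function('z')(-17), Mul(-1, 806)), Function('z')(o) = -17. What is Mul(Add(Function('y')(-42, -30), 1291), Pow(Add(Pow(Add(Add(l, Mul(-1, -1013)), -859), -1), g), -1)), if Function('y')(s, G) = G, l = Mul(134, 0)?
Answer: Rational(-194194, 126741) ≈ -1.5322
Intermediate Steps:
l = 0
g = -823 (g = Add(-17, Mul(-1, 806)) = Add(-17, -806) = -823)
Mul(Add(Function('y')(-42, -30), 1291), Pow(Add(Pow(Add(Add(l, Mul(-1, -1013)), -859), -1), g), -1)) = Mul(Add(-30, 1291), Pow(Add(Pow(Add(Add(0, Mul(-1, -1013)), -859), -1), -823), -1)) = Mul(1261, Pow(Add(Pow(Add(Add(0, 1013), -859), -1), -823), -1)) = Mul(1261, Pow(Add(Pow(Add(1013, -859), -1), -823), -1)) = Mul(1261, Pow(Add(Pow(154, -1), -823), -1)) = Mul(1261, Pow(Add(Rational(1, 154), -823), -1)) = Mul(1261, Pow(Rational(-126741, 154), -1)) = Mul(1261, Rational(-154, 126741)) = Rational(-194194, 126741)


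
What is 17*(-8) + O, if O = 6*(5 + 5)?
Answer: -76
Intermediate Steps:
O = 60 (O = 6*10 = 60)
17*(-8) + O = 17*(-8) + 60 = -136 + 60 = -76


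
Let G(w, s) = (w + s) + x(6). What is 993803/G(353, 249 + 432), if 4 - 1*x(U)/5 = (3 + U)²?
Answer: 993803/649 ≈ 1531.3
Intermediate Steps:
x(U) = 20 - 5*(3 + U)²
G(w, s) = -385 + s + w (G(w, s) = (w + s) + (20 - 5*(3 + 6)²) = (s + w) + (20 - 5*9²) = (s + w) + (20 - 5*81) = (s + w) + (20 - 405) = (s + w) - 385 = -385 + s + w)
993803/G(353, 249 + 432) = 993803/(-385 + (249 + 432) + 353) = 993803/(-385 + 681 + 353) = 993803/649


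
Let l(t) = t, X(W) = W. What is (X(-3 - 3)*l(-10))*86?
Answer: 5160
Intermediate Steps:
(X(-3 - 3)*l(-10))*86 = ((-3 - 3)*(-10))*86 = -6*(-10)*86 = 60*86 = 5160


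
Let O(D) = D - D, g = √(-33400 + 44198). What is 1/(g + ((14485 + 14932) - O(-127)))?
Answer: 29417/865349091 - √10798/865349091 ≈ 3.3874e-5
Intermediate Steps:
g = √10798 ≈ 103.91
O(D) = 0
1/(g + ((14485 + 14932) - O(-127))) = 1/(√10798 + ((14485 + 14932) - 1*0)) = 1/(√10798 + (29417 + 0)) = 1/(√10798 + 29417) = 1/(29417 + √10798)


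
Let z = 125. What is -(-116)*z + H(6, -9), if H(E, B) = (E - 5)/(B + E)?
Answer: 43499/3 ≈ 14500.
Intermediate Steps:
H(E, B) = (-5 + E)/(B + E)
-(-116)*z + H(6, -9) = -(-116)*125 + (-5 + 6)/(-9 + 6) = -116*(-125) + 1/(-3) = 14500 - ⅓*1 = 14500 - ⅓ = 43499/3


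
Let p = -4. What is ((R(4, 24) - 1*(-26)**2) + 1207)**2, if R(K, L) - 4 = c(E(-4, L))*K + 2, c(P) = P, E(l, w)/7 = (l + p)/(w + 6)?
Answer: 63091249/225 ≈ 2.8041e+5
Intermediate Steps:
E(l, w) = 7*(-4 + l)/(6 + w) (E(l, w) = 7*((l - 4)/(w + 6)) = 7*((-4 + l)/(6 + w)) = 7*(-4 + l)/(6 + w))
R(K, L) = 6 - 56*K/(6 + L) (R(K, L) = 4 + ((7*(-4 - 4)/(6 + L))*K + 2) = 4 + ((7*(-8)/(6 + L))*K + 2) = 4 + ((-56/(6 + L))*K + 2) = 4 + (-56*K/(6 + L) + 2) = 4 + (2 - 56*K/(6 + L)) = 6 - 56*K/(6 + L))
((R(4, 24) - 1*(-26)**2) + 1207)**2 = ((2*(18 - 28*4 + 3*24)/(6 + 24) - 1*(-26)**2) + 1207)**2 = ((2*(18 - 112 + 72)/30 - 1*676) + 1207)**2 = ((2*(1/30)*(-22) - 676) + 1207)**2 = ((-22/15 - 676) + 1207)**2 = (-10162/15 + 1207)**2 = (7943/15)**2 = 63091249/225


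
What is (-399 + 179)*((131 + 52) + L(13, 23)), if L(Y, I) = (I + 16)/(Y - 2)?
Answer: -41040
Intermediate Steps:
L(Y, I) = (16 + I)/(-2 + Y)
(-399 + 179)*((131 + 52) + L(13, 23)) = (-399 + 179)*((131 + 52) + (16 + 23)/(-2 + 13)) = -220*(183 + 39/11) = -220*2052/11 = -41040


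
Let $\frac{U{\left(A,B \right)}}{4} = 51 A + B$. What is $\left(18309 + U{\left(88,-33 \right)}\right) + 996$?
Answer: $37125$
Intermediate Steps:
$U{\left(A,B \right)} = 4 B + 204 A$ ($U{\left(A,B \right)} = 4 \left(51 A + B\right) = 4 \left(B + 51 A\right) = 4 B + 204 A$)
$\left(18309 + U{\left(88,-33 \right)}\right) + 996 = \left(18309 + \left(4 \left(-33\right) + 204 \cdot 88\right)\right) + 996 = \left(18309 + \left(-132 + 17952\right)\right) + 996 = \left(18309 + 17820\right) + 996 = 36129 + 996 = 37125$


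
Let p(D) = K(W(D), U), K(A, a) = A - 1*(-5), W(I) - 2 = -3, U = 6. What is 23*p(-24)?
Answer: 92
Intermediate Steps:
W(I) = -1 (W(I) = 2 - 3 = -1)
K(A, a) = 5 + A (K(A, a) = A + 5 = 5 + A)
p(D) = 4 (p(D) = 5 - 1 = 4)
23*p(-24) = 23*4 = 92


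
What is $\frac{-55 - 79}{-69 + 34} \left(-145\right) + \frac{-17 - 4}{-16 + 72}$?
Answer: $- \frac{31109}{56} \approx -555.52$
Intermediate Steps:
$\frac{-55 - 79}{-69 + 34} \left(-145\right) + \frac{-17 - 4}{-16 + 72} = - \frac{134}{-35} \left(-145\right) - \frac{21}{56} = \left(-134\right) \left(- \frac{1}{35}\right) \left(-145\right) - \frac{3}{8} = \frac{134}{35} \left(-145\right) - \frac{3}{8} = - \frac{3886}{7} - \frac{3}{8} = - \frac{31109}{56}$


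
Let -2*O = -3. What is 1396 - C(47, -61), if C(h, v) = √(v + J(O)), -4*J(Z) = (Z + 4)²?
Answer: 1396 - I*√1097/4 ≈ 1396.0 - 8.2802*I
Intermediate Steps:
O = 3/2 (O = -½*(-3) = 3/2 ≈ 1.5000)
J(Z) = -(4 + Z)²/4 (J(Z) = -(Z + 4)²/4 = -(4 + Z)²/4)
C(h, v) = √(-121/16 + v) (C(h, v) = √(v - (4 + 3/2)²/4) = √(v - (11/2)²/4) = √(v - ¼*121/4) = √(v - 121/16) = √(-121/16 + v))
1396 - C(47, -61) = 1396 - √(-121 + 16*(-61))/4 = 1396 - √(-121 - 976)/4 = 1396 - √(-1097)/4 = 1396 - I*√1097/4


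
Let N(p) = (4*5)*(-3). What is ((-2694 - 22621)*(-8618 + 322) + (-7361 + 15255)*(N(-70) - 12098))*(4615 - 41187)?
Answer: -4170597297136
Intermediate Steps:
N(p) = -60 (N(p) = 20*(-3) = -60)
((-2694 - 22621)*(-8618 + 322) + (-7361 + 15255)*(N(-70) - 12098))*(4615 - 41187) = ((-2694 - 22621)*(-8618 + 322) + (-7361 + 15255)*(-60 - 12098))*(4615 - 41187) = (-25315*(-8296) + 7894*(-12158))*(-36572) = (210013240 - 95975252)*(-36572) = 114037988*(-36572) = -4170597297136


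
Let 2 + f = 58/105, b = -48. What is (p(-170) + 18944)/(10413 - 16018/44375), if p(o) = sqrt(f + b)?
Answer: 840640000/462060857 + 17750*I*sqrt(136290)/9703277997 ≈ 1.8193 + 0.00067532*I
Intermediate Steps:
f = -152/105 (f = -2 + 58/105 = -152/105 ≈ -1.4476)
p(o) = 2*I*sqrt(136290)/105 (p(o) = sqrt(-152/105 - 48) = sqrt(-5192/105) = 2*I*sqrt(136290)/105)
(p(-170) + 18944)/(10413 - 16018/44375) = (2*I*sqrt(136290)/105 + 18944)/(10413 - 16018/44375) = (18944 + 2*I*sqrt(136290)/105)/(10413 - 16018*1/44375) = (18944 + 2*I*sqrt(136290)/105)/(10413 - 16018/44375) = (18944 + 2*I*sqrt(136290)/105)/(462060857/44375) = (18944 + 2*I*sqrt(136290)/105)*(44375/462060857) = 840640000/462060857 + 17750*I*sqrt(136290)/9703277997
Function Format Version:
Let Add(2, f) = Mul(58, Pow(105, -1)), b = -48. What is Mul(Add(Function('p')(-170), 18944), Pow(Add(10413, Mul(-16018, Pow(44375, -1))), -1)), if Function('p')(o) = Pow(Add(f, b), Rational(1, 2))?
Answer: Add(Rational(840640000, 462060857), Mul(Rational(17750, 9703277997), I, Pow(136290, Rational(1, 2)))) ≈ Add(1.8193, Mul(0.00067532, I))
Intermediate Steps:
f = Rational(-152, 105) (f = Add(-2, Mul(58, Pow(105, -1))) = Add(-2, Mul(58, Rational(1, 105))) = Add(-2, Rational(58, 105)) = Rational(-152, 105) ≈ -1.4476)
Function('p')(o) = Mul(Rational(2, 105), I, Pow(136290, Rational(1, 2))) (Function('p')(o) = Pow(Add(Rational(-152, 105), -48), Rational(1, 2)) = Pow(Rational(-5192, 105), Rational(1, 2)) = Mul(Rational(2, 105), I, Pow(136290, Rational(1, 2))))
Mul(Add(Function('p')(-170), 18944), Pow(Add(10413, Mul(-16018, Pow(44375, -1))), -1)) = Mul(Add(Mul(Rational(2, 105), I, Pow(136290, Rational(1, 2))), 18944), Pow(Add(10413, Mul(-16018, Pow(44375, -1))), -1)) = Mul(Add(18944, Mul(Rational(2, 105), I, Pow(136290, Rational(1, 2)))), Pow(Add(10413, Mul(-16018, Rational(1, 44375))), -1)) = Mul(Add(18944, Mul(Rational(2, 105), I, Pow(136290, Rational(1, 2)))), Pow(Add(10413, Rational(-16018, 44375)), -1)) = Mul(Add(18944, Mul(Rational(2, 105), I, Pow(136290, Rational(1, 2)))), Pow(Rational(462060857, 44375), -1)) = Mul(Add(18944, Mul(Rational(2, 105), I, Pow(136290, Rational(1, 2)))), Rational(44375, 462060857)) = Add(Rational(840640000, 462060857), Mul(Rational(17750, 9703277997), I, Pow(136290, Rational(1, 2))))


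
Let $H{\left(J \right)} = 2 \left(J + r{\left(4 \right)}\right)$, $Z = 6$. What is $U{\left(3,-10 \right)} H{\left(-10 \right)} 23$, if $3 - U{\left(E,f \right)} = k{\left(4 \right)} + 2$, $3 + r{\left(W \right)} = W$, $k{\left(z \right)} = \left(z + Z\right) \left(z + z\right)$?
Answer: $32706$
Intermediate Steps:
$k{\left(z \right)} = 2 z \left(6 + z\right)$ ($k{\left(z \right)} = \left(z + 6\right) \left(z + z\right) = \left(6 + z\right) 2 z = 2 z \left(6 + z\right)$)
$r{\left(W \right)} = -3 + W$
$H{\left(J \right)} = 2 + 2 J$ ($H{\left(J \right)} = 2 \left(J + \left(-3 + 4\right)\right) = 2 \left(J + 1\right) = 2 \left(1 + J\right) = 2 + 2 J$)
$U{\left(E,f \right)} = -79$ ($U{\left(E,f \right)} = 3 - \left(2 \cdot 4 \left(6 + 4\right) + 2\right) = 3 - \left(2 \cdot 4 \cdot 10 + 2\right) = 3 - \left(80 + 2\right) = 3 - 82 = -79$)
$U{\left(3,-10 \right)} H{\left(-10 \right)} 23 = - 79 \left(2 + 2 \left(-10\right)\right) 23 = - 79 \left(2 - 20\right) 23 = \left(-79\right) \left(-18\right) 23 = 1422 \cdot 23 = 32706$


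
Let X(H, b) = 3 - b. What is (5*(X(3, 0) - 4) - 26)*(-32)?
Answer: 992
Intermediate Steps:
(5*(X(3, 0) - 4) - 26)*(-32) = (5*((3 - 1*0) - 4) - 26)*(-32) = (5*((3 + 0) - 4) - 26)*(-32) = (5*(3 - 4) - 26)*(-32) = (5*(-1) - 26)*(-32) = (-5 - 26)*(-32) = -31*(-32) = 992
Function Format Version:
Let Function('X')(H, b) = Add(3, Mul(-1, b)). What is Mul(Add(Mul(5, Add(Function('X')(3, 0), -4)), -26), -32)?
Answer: 992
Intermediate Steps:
Mul(Add(Mul(5, Add(Function('X')(3, 0), -4)), -26), -32) = Mul(Add(Mul(5, Add(Add(3, Mul(-1, 0)), -4)), -26), -32) = Mul(Add(Mul(5, Add(Add(3, 0), -4)), -26), -32) = Mul(Add(Mul(5, Add(3, -4)), -26), -32) = Mul(Add(Mul(5, -1), -26), -32) = Mul(Add(-5, -26), -32) = Mul(-31, -32) = 992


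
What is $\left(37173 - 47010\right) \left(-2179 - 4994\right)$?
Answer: $70560801$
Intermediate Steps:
$\left(37173 - 47010\right) \left(-2179 - 4994\right) = \left(-9837\right) \left(-7173\right) = 70560801$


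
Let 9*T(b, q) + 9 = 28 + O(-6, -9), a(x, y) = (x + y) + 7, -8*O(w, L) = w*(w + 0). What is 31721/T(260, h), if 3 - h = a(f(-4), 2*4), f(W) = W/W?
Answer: 570978/29 ≈ 19689.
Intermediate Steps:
O(w, L) = -w²/8 (O(w, L) = -w*(w + 0)/8 = -w*w/8 = -w²/8)
f(W) = 1
a(x, y) = 7 + x + y
h = -13 (h = 3 - (7 + 1 + 2*4) = 3 - (7 + 1 + 8) = 3 - 1*16 = 3 - 16 = -13)
T(b, q) = 29/18 (T(b, q) = -1 + (28 - ⅛*(-6)²)/9 = -1 + (28 - ⅛*36)/9 = -1 + (28 - 9/2)/9 = -1 + (⅑)*(47/2) = -1 + 47/18 = 29/18)
31721/T(260, h) = 31721/(29/18) = 31721*(18/29) = 570978/29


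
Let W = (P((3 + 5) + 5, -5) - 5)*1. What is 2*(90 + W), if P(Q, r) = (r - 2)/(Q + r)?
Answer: 673/4 ≈ 168.25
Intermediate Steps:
P(Q, r) = (-2 + r)/(Q + r)
W = -47/8 (W = ((-2 - 5)/(((3 + 5) + 5) - 5) - 5)*1 = (-7/((8 + 5) - 5) - 5)*1 = (-7/(13 - 5) - 5)*1 = (-7/8 - 5)*1 = -47/8*1 = -47/8 ≈ -5.8750)
2*(90 + W) = 2*(90 - 47/8) = 2*(673/8) = 673/4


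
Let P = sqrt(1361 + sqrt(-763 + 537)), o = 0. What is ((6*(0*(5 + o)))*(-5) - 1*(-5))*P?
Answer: 5*sqrt(1361 + I*sqrt(226)) ≈ 184.46 + 1.0187*I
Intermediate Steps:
P = sqrt(1361 + I*sqrt(226)) (P = sqrt(1361 + sqrt(-226)) = sqrt(1361 + I*sqrt(226)) ≈ 36.892 + 0.2037*I)
((6*(0*(5 + o)))*(-5) - 1*(-5))*P = ((6*(0*(5 + 0)))*(-5) - 1*(-5))*sqrt(1361 + I*sqrt(226)) = ((6*(0*5))*(-5) + 5)*sqrt(1361 + I*sqrt(226)) = ((6*0)*(-5) + 5)*sqrt(1361 + I*sqrt(226)) = (0*(-5) + 5)*sqrt(1361 + I*sqrt(226)) = (0 + 5)*sqrt(1361 + I*sqrt(226)) = 5*sqrt(1361 + I*sqrt(226))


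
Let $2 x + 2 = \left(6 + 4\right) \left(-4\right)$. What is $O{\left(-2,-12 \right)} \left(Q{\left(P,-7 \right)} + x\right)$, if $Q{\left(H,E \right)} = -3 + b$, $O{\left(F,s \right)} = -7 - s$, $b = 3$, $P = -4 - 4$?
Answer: $-105$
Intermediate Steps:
$P = -8$ ($P = -4 - 4 = -8$)
$x = -21$ ($x = -1 + \frac{\left(6 + 4\right) \left(-4\right)}{2} = -1 + \frac{10 \left(-4\right)}{2} = -1 + \frac{1}{2} \left(-40\right) = -1 - 20 = -21$)
$Q{\left(H,E \right)} = 0$ ($Q{\left(H,E \right)} = -3 + 3 = 0$)
$O{\left(-2,-12 \right)} \left(Q{\left(P,-7 \right)} + x\right) = \left(-7 - -12\right) \left(0 - 21\right) = \left(-7 + 12\right) \left(-21\right) = 5 \left(-21\right) = -105$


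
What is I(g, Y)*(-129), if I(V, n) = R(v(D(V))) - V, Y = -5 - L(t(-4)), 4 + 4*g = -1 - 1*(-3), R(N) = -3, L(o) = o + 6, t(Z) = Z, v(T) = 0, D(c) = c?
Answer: 645/2 ≈ 322.50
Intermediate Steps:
L(o) = 6 + o
g = -½ (g = -1 + (-1 - 1*(-3))/4 = -1 + (-1 + 3)/4 = -1 + (¼)*2 = -1 + ½ = -½ ≈ -0.50000)
Y = -7 (Y = -5 - (6 - 4) = -5 - 1*2 = -5 - 2 = -7)
I(V, n) = -3 - V
I(g, Y)*(-129) = (-3 - 1*(-½))*(-129) = (-3 + ½)*(-129) = -5/2*(-129) = 645/2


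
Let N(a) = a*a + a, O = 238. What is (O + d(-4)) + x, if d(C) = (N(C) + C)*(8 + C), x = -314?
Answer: -44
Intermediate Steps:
N(a) = a + a**2 (N(a) = a**2 + a = a + a**2)
d(C) = (8 + C)*(C + C*(1 + C)) (d(C) = (C*(1 + C) + C)*(8 + C) = (C + C*(1 + C))*(8 + C) = (8 + C)*(C + C*(1 + C)))
(O + d(-4)) + x = (238 - 4*(16 + (-4)**2 + 10*(-4))) - 314 = (238 - 4*(16 + 16 - 40)) - 314 = (238 - 4*(-8)) - 314 = (238 + 32) - 314 = 270 - 314 = -44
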